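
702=702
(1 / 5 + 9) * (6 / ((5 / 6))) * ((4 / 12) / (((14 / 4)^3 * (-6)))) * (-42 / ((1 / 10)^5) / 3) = 5888000 / 49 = 120163.27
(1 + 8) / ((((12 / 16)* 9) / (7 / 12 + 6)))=79 / 9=8.78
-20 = -20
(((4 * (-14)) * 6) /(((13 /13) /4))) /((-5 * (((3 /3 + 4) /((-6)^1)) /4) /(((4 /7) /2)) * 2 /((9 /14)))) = -20736 /175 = -118.49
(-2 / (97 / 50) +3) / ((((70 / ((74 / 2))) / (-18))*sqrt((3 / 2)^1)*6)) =-7067*sqrt(6) / 6790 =-2.55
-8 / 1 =-8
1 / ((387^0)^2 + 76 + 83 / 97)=97 / 7552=0.01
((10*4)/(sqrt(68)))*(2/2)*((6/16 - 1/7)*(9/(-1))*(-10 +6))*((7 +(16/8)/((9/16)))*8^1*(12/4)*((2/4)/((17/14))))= 296400*sqrt(17)/289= 4228.68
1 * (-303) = -303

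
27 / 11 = 2.45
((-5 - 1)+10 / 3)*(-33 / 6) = 44 / 3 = 14.67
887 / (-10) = -887 / 10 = -88.70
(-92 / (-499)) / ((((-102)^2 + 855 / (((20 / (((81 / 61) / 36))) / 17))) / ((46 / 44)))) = 44896 / 2429590581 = 0.00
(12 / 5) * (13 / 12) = 13 / 5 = 2.60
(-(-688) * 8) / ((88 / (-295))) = -202960 / 11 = -18450.91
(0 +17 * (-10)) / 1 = -170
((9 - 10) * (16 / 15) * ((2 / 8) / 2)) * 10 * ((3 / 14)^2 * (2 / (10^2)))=-3 / 2450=-0.00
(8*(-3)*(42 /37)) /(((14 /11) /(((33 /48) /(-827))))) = 1089 /61198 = 0.02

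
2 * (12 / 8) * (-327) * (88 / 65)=-86328 / 65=-1328.12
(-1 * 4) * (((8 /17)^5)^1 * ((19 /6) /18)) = -622592 /38336139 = -0.02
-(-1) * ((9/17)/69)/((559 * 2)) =3/437138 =0.00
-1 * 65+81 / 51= -1078 / 17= -63.41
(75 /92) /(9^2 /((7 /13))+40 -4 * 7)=0.01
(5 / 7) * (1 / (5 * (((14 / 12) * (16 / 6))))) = 9 / 196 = 0.05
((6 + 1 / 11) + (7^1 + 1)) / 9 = 155 / 99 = 1.57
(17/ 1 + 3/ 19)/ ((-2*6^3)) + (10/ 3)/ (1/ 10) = 136637/ 4104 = 33.29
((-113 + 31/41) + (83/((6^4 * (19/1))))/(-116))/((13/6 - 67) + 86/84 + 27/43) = 3956669853871/2227192110144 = 1.78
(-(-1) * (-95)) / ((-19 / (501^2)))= 1255005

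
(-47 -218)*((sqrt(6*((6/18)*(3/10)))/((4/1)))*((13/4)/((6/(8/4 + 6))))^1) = -689*sqrt(15)/12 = -222.37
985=985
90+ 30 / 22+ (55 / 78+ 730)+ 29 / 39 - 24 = 685381 / 858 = 798.81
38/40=19/20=0.95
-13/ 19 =-0.68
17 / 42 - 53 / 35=-233 / 210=-1.11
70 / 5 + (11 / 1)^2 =135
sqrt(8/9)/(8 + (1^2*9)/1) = 2*sqrt(2)/51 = 0.06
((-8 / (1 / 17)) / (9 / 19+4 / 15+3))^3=-7278825672000 / 151419437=-48070.62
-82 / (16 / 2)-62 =-289 / 4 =-72.25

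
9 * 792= 7128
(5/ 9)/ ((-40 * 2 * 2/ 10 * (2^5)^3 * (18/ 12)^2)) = -0.00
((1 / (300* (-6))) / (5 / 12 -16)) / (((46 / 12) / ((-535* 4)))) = -0.02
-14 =-14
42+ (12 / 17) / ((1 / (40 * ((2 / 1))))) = 98.47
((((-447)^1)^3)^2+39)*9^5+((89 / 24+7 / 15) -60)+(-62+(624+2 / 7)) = 131891168922379408846769 / 280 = 471039889008497888738.46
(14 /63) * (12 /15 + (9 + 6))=158 /45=3.51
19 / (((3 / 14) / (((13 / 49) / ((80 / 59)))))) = 14573 / 840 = 17.35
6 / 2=3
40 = 40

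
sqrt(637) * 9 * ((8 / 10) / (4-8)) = -63 * sqrt(13) / 5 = -45.43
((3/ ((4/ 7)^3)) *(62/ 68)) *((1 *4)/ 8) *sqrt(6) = 31899 *sqrt(6)/ 4352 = 17.95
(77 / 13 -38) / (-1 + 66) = -417 / 845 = -0.49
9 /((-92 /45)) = -405 /92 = -4.40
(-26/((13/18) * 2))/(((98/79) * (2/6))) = -2133/49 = -43.53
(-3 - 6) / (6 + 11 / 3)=-0.93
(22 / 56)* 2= 11 / 14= 0.79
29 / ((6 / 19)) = 551 / 6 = 91.83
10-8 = 2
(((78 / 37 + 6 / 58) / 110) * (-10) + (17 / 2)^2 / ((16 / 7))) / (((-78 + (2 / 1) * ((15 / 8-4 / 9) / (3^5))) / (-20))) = 37062771885 / 4601423156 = 8.05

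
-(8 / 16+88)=-177 / 2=-88.50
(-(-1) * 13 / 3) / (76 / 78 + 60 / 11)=1859 / 2758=0.67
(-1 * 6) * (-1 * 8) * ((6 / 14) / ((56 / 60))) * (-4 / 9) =-480 / 49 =-9.80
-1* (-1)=1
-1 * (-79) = 79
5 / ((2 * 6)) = 5 / 12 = 0.42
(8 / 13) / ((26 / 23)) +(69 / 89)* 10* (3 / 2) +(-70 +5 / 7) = -6013164 / 105287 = -57.11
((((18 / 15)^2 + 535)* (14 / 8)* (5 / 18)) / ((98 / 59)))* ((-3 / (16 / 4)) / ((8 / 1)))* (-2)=29.44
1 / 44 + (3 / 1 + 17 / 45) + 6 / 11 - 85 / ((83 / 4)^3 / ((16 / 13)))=57903494603 / 14717797380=3.93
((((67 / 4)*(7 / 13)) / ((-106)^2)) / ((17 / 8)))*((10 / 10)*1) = 469 / 1241578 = 0.00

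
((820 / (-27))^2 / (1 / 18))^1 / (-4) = -336200 / 81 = -4150.62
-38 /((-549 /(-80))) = -5.54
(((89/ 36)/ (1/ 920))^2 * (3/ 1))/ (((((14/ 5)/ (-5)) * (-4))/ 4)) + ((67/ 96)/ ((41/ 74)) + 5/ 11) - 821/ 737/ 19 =4373991828041257/ 157831632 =27713024.14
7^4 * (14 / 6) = 16807 / 3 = 5602.33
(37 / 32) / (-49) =-37 / 1568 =-0.02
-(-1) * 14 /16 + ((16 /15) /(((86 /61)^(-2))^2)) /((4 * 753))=1096471844777 /1251110192760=0.88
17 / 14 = 1.21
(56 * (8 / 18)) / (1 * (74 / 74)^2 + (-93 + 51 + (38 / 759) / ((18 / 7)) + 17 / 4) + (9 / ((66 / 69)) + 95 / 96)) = -5440512 / 5755933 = -0.95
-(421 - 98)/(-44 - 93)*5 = 1615/137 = 11.79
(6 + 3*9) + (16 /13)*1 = 34.23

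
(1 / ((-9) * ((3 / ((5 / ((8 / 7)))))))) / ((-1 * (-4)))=-35 / 864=-0.04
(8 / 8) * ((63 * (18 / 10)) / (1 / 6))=3402 / 5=680.40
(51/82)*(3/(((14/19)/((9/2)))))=26163/2296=11.40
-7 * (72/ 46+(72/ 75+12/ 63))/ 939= -0.02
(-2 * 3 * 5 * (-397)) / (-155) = -2382 / 31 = -76.84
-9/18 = -1/2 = -0.50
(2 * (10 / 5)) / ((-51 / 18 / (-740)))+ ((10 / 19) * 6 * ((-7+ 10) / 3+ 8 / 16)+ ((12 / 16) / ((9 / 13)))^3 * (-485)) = 241569125 / 558144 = 432.81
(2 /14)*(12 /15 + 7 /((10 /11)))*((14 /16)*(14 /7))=2.12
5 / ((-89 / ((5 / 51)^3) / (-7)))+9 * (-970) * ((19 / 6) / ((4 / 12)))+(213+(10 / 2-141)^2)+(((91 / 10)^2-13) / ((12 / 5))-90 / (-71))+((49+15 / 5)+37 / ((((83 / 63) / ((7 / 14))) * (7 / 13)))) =-356865029518463071 / 5565791882160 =-64117.57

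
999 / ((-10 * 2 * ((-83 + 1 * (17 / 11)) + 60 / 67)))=736263 / 1187440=0.62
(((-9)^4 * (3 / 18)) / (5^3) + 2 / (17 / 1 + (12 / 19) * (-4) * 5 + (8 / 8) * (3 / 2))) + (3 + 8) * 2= 1733201 / 55750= 31.09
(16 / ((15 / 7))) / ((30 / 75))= 56 / 3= 18.67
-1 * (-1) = 1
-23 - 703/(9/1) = -910/9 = -101.11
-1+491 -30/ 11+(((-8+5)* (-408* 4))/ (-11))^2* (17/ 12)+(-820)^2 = 953537.32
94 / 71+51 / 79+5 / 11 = 149562 / 61699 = 2.42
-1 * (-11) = 11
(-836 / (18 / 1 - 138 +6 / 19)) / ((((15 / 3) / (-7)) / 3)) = -55594 / 1895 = -29.34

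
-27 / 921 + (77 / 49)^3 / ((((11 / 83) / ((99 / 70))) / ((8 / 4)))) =305128854 / 3685535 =82.79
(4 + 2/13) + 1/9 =499/117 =4.26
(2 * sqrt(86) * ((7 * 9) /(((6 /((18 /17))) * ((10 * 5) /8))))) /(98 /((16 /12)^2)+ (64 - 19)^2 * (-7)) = -192 * sqrt(86) /762025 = -0.00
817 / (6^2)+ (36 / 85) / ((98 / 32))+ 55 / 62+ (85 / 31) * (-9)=-4450979 / 4648140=-0.96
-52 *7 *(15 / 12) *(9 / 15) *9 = -2457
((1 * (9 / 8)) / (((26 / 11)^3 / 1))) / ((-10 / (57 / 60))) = -227601 / 28121600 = -0.01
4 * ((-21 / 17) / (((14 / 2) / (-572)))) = 6864 / 17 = 403.76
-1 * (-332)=332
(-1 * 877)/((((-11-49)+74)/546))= -34203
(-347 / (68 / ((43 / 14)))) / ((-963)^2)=-14921 / 882855288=-0.00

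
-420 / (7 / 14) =-840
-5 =-5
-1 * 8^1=-8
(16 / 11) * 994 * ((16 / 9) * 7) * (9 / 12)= 445312 / 33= 13494.30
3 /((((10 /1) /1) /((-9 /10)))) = -27 /100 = -0.27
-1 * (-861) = 861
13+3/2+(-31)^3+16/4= -59545/2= -29772.50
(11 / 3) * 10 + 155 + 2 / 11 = 6331 / 33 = 191.85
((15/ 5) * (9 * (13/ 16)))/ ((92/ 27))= 9477/ 1472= 6.44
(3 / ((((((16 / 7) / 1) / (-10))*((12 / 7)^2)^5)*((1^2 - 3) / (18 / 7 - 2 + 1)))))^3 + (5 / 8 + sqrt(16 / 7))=22510541217089408524517618102291095 / 36010865974957671360125199766781952 + 4*sqrt(7) / 7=2.14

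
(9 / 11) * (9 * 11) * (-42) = -3402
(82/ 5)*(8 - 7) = 82/ 5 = 16.40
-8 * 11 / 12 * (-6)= 44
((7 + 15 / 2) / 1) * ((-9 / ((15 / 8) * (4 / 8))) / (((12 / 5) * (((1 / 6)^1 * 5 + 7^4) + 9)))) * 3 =-1044 / 14465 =-0.07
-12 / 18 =-2 / 3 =-0.67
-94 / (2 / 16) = -752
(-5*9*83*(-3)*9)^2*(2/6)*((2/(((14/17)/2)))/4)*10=288141897375/7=41163128196.43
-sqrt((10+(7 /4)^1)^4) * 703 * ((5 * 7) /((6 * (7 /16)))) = -7764635 /6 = -1294105.83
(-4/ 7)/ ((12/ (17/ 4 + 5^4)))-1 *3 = -32.96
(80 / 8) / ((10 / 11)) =11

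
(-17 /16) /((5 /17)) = -289 /80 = -3.61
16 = 16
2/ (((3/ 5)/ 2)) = 20/ 3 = 6.67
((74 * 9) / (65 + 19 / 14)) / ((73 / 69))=9.49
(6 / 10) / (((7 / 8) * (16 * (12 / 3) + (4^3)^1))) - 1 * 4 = -2237 / 560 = -3.99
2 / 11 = 0.18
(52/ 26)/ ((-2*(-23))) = 1/ 23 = 0.04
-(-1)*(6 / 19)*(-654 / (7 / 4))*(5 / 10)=-7848 / 133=-59.01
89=89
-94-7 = -101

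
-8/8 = -1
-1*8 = -8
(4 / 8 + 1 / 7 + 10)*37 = 5513 / 14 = 393.79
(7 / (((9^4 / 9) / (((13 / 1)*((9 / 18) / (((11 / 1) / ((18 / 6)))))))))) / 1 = 91 / 5346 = 0.02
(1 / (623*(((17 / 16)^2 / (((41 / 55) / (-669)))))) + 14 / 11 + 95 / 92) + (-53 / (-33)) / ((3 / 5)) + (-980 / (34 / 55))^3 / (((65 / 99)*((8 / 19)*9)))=-647065936697200693299131 / 404088091947540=-1601299195.87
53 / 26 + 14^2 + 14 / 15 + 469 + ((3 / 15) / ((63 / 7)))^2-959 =-15322609 / 52650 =-291.03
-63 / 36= -7 / 4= -1.75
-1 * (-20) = 20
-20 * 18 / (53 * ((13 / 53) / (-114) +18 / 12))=-4104 / 905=-4.53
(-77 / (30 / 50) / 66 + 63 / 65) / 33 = -1141 / 38610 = -0.03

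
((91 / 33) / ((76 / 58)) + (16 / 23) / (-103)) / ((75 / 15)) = 6231727 / 14853630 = 0.42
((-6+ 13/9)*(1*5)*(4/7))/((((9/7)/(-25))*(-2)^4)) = 5125/324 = 15.82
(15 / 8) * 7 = 105 / 8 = 13.12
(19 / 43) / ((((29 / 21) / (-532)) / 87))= -636804 / 43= -14809.40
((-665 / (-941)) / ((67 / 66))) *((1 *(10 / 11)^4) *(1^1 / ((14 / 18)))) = 51300000 / 83915557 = 0.61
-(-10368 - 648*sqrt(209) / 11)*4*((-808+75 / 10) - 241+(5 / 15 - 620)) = -68891904 - 4305744*sqrt(209) / 11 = -74550760.26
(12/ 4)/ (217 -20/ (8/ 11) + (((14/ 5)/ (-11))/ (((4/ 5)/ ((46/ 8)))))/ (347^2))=10595992/ 669313441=0.02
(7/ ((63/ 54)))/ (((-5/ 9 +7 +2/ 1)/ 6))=81/ 19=4.26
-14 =-14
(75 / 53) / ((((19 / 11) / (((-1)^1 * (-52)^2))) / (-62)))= 138309600 / 1007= 137348.16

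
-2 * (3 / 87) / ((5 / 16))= -32 / 145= -0.22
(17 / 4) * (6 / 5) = 51 / 10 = 5.10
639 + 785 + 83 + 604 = 2111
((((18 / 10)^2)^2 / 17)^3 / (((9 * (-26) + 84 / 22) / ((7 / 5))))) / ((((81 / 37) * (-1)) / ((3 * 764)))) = 1897365112863759 / 1265433349609375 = 1.50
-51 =-51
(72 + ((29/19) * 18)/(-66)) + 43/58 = 876725/12122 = 72.33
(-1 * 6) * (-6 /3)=12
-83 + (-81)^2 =6478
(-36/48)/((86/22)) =-33/172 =-0.19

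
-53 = -53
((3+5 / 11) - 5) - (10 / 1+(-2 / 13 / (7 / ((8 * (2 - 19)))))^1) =-14549 / 1001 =-14.53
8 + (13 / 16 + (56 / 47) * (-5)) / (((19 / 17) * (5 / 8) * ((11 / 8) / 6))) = -1185632 / 49115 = -24.14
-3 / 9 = -1 / 3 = -0.33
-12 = -12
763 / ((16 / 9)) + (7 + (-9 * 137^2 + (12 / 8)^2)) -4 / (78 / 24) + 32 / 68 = -595757029 / 3536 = -168483.32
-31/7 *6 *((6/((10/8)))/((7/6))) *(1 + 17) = -1967.80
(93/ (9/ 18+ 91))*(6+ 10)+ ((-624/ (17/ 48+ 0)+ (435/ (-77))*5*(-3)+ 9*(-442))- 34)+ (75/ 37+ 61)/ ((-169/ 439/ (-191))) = 12780898483845/ 499295797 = 25597.85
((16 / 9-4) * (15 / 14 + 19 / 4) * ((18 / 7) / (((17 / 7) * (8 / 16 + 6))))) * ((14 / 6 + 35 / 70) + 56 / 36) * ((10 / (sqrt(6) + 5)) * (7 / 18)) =-3219250 / 340119 + 643850 * sqrt(6) / 340119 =-4.83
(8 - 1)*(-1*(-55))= 385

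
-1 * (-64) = 64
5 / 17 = 0.29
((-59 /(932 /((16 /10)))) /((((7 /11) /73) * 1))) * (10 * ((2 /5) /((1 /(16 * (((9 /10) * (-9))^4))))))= -3201058.69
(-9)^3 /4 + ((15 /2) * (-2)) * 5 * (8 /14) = -6303 /28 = -225.11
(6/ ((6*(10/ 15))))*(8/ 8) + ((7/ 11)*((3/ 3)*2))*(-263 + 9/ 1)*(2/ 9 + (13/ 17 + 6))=-7597679/ 3366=-2257.18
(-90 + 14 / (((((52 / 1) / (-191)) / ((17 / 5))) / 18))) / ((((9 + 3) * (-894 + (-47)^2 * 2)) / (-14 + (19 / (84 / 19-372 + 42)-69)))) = 924008217 / 145329760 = 6.36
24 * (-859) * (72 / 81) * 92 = -5057792 / 3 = -1685930.67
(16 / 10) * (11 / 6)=44 / 15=2.93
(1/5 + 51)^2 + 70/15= 196958/75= 2626.11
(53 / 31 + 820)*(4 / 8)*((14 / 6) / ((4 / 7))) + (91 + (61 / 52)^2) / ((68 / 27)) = 9771770101 / 5700032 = 1714.34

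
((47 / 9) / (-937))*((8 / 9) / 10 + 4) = -8648 / 379485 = -0.02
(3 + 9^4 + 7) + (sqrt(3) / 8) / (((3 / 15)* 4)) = 5* sqrt(3) / 32 + 6571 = 6571.27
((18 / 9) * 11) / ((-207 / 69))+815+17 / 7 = 17012 / 21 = 810.10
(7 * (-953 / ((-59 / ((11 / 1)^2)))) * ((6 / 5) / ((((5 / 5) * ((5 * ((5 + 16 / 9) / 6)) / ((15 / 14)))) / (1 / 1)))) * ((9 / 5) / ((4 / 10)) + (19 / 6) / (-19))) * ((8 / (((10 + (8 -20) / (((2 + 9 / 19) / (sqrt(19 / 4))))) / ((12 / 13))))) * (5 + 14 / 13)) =-94886479165104 * sqrt(19) / 760990555 -78239728434384 / 152198111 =-1057567.94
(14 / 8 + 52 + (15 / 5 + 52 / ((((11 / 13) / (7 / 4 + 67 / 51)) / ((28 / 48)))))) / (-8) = -140177 / 6732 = -20.82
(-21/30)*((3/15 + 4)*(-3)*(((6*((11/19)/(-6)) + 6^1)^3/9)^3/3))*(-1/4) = -63933886007632984567/15682622112059400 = -4076.73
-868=-868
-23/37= -0.62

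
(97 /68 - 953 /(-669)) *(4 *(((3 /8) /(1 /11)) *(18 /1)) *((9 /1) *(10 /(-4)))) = -577800135 /30328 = -19051.71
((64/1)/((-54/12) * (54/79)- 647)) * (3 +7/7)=-5056/12839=-0.39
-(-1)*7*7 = 49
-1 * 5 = -5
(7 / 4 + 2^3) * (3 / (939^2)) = 0.00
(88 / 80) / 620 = 11 / 6200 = 0.00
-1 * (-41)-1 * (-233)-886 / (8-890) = 121277 / 441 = 275.00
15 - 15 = 0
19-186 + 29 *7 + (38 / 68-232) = -6645 / 34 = -195.44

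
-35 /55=-7 /11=-0.64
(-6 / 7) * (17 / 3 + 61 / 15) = -292 / 35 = -8.34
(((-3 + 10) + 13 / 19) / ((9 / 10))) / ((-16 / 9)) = -365 / 76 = -4.80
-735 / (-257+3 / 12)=2940 / 1027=2.86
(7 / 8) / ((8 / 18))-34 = -1025 / 32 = -32.03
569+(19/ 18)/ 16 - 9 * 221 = -408941/ 288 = -1419.93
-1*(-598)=598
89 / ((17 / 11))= 979 / 17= 57.59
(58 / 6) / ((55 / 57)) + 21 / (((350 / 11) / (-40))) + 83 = 3664 / 55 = 66.62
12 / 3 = 4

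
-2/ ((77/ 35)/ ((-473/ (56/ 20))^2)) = -2542375/ 98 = -25942.60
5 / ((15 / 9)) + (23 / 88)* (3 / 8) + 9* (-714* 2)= -9045627 / 704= -12848.90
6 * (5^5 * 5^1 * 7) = 656250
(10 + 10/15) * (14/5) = 448/15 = 29.87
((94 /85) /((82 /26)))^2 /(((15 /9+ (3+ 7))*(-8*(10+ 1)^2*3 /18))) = -3359889 /51435027875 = -0.00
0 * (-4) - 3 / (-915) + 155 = 47276 / 305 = 155.00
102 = 102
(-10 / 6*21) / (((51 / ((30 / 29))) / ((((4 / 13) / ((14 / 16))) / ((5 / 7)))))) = -2240 / 6409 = -0.35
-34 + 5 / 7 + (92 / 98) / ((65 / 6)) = -105739 / 3185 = -33.20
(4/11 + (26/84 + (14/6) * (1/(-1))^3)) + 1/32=-12041/7392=-1.63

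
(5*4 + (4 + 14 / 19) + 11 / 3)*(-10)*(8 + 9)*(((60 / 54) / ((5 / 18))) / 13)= -1100920 / 741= -1485.72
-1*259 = -259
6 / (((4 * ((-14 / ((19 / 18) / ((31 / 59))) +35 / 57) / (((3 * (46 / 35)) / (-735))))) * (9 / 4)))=103132 / 183256325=0.00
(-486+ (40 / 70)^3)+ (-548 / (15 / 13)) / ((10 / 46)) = -68698786 / 25725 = -2670.51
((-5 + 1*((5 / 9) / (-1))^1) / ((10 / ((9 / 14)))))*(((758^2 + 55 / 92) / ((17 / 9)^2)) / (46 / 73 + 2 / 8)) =-1562804214795 / 23915906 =-65345.81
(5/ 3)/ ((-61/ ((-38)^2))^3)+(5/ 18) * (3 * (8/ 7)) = -35126077940/ 1588867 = -22107.63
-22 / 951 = -0.02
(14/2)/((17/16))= 112/17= 6.59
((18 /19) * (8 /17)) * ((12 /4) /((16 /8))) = 216 /323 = 0.67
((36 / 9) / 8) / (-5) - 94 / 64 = -251 / 160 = -1.57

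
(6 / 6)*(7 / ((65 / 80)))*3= 336 / 13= 25.85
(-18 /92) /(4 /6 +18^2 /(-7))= 189 /44068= 0.00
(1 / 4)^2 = 1 / 16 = 0.06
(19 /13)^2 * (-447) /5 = -161367 /845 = -190.97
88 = 88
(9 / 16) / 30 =3 / 160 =0.02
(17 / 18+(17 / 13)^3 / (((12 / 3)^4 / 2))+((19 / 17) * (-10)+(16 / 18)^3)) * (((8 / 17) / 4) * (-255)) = 165755723075 / 580851648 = 285.37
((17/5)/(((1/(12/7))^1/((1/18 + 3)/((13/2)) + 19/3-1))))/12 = 1649/585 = 2.82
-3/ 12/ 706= -1/ 2824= -0.00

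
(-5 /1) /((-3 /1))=1.67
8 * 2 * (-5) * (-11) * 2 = 1760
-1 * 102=-102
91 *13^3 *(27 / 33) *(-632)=-1137184776 / 11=-103380434.18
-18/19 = -0.95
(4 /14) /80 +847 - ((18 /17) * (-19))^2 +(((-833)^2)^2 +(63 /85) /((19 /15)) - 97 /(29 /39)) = 21467796946814758599 /44586920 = 481481944633.42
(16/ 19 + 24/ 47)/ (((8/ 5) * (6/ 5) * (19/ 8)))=15100/ 50901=0.30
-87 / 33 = -29 / 11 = -2.64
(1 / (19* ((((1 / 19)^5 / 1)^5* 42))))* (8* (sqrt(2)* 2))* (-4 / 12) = -39190103447686774541730362223368* sqrt(2) / 63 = -879732949309892502274751400000.00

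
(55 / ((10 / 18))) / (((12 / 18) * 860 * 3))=0.06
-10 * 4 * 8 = -320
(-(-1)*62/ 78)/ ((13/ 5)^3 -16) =3875/ 7683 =0.50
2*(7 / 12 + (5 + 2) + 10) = 35.17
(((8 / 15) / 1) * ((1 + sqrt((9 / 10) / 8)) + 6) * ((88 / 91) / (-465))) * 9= -704 / 10075-528 * sqrt(5) / 352625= -0.07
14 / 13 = 1.08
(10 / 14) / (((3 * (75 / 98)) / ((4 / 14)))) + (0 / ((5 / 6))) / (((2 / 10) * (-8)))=4 / 45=0.09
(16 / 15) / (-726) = -8 / 5445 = -0.00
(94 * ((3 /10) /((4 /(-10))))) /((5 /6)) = -423 /5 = -84.60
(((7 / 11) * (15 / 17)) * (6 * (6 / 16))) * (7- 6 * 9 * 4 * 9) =-1830465 / 748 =-2447.15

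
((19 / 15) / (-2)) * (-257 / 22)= 4883 / 660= 7.40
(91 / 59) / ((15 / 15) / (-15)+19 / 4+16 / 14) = 38220 / 144373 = 0.26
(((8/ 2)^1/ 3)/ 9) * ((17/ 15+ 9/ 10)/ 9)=122/ 3645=0.03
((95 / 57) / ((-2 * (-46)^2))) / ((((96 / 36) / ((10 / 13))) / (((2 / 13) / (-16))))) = 25 / 22886656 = 0.00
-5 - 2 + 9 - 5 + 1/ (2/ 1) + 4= 3/ 2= 1.50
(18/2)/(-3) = -3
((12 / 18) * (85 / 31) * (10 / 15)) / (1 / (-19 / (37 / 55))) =-355300 / 10323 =-34.42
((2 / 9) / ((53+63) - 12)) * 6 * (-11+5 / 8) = -83 / 624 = -0.13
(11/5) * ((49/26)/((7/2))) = 77/65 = 1.18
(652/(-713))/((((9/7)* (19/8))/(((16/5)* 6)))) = -1168384/203205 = -5.75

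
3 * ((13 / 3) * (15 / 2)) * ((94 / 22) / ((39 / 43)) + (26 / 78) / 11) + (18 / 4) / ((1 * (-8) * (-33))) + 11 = 473.29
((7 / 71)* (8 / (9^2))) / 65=56 / 373815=0.00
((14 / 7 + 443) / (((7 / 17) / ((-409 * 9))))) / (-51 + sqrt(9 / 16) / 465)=17264994300 / 221333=78004.61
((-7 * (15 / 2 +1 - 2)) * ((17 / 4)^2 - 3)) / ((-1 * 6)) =21931 / 192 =114.22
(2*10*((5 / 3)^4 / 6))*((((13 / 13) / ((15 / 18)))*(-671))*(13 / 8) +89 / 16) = -65144375 / 1944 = -33510.48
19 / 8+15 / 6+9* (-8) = -537 / 8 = -67.12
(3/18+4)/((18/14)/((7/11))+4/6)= 245/158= 1.55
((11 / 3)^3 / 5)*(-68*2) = -181016 / 135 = -1340.86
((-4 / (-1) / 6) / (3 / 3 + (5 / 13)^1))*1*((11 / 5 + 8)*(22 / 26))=187 / 45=4.16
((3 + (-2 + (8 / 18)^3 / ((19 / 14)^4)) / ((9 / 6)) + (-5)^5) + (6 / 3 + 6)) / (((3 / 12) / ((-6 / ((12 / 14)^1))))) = 24861271424248 / 285012027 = 87228.85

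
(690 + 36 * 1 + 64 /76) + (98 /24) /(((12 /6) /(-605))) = -231815 /456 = -508.37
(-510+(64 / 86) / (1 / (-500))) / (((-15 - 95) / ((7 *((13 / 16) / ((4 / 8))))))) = 345163 / 3784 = 91.22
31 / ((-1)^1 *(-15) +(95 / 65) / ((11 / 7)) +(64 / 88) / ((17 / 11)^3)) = 21779329 / 11330238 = 1.92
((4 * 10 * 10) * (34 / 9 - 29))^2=8244640000 / 81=101785679.01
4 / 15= 0.27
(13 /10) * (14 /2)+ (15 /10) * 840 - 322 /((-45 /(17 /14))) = 115001 /90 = 1277.79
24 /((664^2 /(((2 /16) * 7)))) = 21 /440896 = 0.00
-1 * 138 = -138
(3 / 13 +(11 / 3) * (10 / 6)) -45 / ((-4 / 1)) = 8233 / 468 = 17.59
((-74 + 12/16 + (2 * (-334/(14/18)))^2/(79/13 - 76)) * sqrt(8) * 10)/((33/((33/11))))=-1051414445 * sqrt(2)/54439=-27313.59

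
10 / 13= 0.77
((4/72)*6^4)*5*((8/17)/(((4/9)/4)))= 25920/17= 1524.71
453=453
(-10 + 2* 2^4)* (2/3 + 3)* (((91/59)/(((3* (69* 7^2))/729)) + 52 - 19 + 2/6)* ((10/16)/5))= 115320139/341964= 337.23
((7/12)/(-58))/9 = -7/6264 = -0.00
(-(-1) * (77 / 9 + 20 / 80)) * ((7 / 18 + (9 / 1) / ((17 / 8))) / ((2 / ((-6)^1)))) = -448555 / 3672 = -122.16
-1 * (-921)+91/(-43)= 918.88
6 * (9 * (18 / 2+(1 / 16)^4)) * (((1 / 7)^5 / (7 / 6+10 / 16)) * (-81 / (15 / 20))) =-1289947275 / 740045824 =-1.74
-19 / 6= -3.17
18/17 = 1.06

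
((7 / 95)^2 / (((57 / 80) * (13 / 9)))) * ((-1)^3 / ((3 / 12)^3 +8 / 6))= -64512 / 16495895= -0.00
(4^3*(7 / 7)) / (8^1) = 8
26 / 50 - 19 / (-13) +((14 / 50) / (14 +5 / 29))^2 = 2720163817 / 1372483125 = 1.98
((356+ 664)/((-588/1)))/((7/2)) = -170/343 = -0.50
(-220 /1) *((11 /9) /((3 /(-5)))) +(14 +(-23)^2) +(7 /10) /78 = 6957923 /7020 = 991.16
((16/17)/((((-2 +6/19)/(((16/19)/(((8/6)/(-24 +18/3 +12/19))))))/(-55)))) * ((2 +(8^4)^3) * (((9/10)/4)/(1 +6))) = -1683798978772845/2261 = -744714276325.89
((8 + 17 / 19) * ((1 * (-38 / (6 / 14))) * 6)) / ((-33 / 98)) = 463736 / 33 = 14052.61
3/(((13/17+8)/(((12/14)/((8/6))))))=459/2086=0.22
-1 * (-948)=948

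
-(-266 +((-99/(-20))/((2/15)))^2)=-71185/64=-1112.27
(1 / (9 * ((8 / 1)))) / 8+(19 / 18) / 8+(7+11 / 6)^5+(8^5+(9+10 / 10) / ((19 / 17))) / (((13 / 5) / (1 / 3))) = 222731078095 / 3841344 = 57982.59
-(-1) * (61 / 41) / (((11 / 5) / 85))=25925 / 451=57.48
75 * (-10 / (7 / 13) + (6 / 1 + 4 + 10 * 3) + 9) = 15975 / 7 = 2282.14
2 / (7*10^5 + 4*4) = 0.00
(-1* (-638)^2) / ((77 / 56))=-296032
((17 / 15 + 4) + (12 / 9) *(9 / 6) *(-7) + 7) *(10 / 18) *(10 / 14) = -20 / 27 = -0.74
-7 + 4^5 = 1017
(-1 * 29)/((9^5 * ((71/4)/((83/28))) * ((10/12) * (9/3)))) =-4814/146736765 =-0.00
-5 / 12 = -0.42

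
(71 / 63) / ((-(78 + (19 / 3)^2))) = -71 / 7441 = -0.01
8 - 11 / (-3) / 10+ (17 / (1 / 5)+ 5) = 2951 / 30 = 98.37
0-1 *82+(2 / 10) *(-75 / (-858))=-23447 / 286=-81.98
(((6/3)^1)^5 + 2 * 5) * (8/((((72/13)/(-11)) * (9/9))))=-2002/3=-667.33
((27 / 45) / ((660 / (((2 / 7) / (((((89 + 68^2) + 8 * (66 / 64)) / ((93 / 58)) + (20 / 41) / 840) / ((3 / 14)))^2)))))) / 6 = 43616907 / 190232477534892069200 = 0.00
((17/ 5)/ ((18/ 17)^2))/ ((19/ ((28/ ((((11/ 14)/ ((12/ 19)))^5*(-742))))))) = -4058617823232/ 2007848337946715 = -0.00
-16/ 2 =-8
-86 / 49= -1.76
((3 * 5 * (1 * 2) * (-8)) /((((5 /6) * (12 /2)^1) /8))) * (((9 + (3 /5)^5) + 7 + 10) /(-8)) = 3911664 /3125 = 1251.73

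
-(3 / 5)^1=-3 / 5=-0.60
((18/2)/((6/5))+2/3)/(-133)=-0.06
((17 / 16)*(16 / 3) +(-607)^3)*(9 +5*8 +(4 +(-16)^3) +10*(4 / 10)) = 2709949326868 / 3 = 903316442289.33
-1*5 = -5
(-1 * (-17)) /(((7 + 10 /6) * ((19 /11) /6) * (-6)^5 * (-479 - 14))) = 11 /6188832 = 0.00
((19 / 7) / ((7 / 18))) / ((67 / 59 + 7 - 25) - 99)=-10089 / 167482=-0.06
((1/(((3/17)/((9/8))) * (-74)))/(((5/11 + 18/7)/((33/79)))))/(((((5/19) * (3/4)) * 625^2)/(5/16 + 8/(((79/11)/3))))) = -3791011917/6725457625000000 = -0.00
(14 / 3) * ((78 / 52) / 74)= 7 / 74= 0.09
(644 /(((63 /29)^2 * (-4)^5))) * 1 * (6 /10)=-19343 /241920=-0.08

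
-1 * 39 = -39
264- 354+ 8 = -82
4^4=256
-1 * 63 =-63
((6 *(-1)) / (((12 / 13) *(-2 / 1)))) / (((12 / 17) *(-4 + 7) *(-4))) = -221 / 576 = -0.38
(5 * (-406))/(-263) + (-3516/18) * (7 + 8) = -768560/263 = -2922.28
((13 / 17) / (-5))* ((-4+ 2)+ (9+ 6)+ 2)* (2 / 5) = -78 / 85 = -0.92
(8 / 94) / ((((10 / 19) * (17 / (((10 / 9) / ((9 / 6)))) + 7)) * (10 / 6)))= 456 / 140765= 0.00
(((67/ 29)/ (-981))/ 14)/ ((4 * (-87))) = 67/ 138603528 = 0.00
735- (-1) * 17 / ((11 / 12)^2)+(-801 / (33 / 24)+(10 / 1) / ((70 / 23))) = 149048 / 847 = 175.97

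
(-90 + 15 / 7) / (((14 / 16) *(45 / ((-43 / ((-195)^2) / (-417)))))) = -14104 / 2330894475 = -0.00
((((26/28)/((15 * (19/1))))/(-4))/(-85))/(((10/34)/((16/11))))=26/548625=0.00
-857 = -857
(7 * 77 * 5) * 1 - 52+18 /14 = 18510 /7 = 2644.29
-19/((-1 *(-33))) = -19/33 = -0.58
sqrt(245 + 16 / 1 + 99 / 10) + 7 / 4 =7 / 4 + 3 * sqrt(3010) / 10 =18.21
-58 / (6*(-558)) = 29 / 1674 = 0.02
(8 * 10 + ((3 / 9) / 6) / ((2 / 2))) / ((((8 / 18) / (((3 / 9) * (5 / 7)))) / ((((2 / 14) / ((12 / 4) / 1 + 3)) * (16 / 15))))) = 1441 / 1323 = 1.09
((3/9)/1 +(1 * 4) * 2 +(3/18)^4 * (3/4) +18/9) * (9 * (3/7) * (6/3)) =2551/32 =79.72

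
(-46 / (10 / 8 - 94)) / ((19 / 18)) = 3312 / 7049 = 0.47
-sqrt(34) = -5.83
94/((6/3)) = 47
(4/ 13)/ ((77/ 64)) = 256/ 1001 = 0.26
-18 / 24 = -3 / 4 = -0.75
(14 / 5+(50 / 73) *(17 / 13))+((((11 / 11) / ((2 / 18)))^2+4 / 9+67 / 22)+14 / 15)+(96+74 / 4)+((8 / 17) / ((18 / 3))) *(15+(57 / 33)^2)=1059449342 / 5167305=205.03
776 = 776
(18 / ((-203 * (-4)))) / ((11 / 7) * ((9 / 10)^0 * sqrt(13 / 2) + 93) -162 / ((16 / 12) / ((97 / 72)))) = -141480 / 106136549 -6336 * sqrt(26) / 106136549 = -0.00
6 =6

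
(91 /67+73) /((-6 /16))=-39856 /201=-198.29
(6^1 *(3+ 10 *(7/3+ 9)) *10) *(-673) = -4697540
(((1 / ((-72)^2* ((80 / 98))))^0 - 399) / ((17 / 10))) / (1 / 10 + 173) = -39800 / 29427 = -1.35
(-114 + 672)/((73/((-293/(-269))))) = 163494/19637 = 8.33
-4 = -4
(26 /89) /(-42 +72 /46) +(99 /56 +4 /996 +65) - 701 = -634.24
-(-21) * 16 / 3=112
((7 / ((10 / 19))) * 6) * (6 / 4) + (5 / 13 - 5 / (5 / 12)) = 14051 / 130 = 108.08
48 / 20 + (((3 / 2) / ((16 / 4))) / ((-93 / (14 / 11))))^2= 2.40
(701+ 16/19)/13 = 13335/247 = 53.99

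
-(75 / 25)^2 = -9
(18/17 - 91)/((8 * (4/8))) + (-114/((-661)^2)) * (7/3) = -668070297/29710628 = -22.49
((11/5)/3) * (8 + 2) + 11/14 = 341/42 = 8.12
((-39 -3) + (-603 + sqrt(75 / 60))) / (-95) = 129 / 19 -sqrt(5) / 190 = 6.78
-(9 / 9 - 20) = 19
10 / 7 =1.43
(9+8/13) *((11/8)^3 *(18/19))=1497375/63232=23.68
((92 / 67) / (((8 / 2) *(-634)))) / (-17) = 23 / 722126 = 0.00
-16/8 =-2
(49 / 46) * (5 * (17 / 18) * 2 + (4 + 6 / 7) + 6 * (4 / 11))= 79961 / 4554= 17.56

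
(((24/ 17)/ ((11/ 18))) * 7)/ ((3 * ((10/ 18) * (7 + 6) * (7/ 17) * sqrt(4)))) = 648/ 715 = 0.91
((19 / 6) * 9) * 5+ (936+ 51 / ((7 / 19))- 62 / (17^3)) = 83701913 / 68782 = 1216.92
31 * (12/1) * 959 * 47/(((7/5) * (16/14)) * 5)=4191789/2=2095894.50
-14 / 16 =-0.88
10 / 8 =5 / 4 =1.25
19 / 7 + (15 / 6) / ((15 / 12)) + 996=7005 / 7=1000.71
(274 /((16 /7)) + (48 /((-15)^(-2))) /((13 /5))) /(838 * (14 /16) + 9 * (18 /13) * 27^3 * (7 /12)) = 444467 /14956606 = 0.03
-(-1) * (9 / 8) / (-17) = -9 / 136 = -0.07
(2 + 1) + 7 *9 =66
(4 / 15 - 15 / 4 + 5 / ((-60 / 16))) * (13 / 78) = -289 / 360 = -0.80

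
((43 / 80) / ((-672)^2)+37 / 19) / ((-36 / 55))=-14703584027 / 4942135296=-2.98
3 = 3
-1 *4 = -4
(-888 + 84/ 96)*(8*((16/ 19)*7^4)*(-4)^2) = -4362213632/ 19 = -229590191.16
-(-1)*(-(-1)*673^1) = 673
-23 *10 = -230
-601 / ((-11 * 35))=601 / 385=1.56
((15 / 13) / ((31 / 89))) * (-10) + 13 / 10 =-128261 / 4030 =-31.83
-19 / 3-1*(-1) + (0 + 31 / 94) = -1411 / 282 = -5.00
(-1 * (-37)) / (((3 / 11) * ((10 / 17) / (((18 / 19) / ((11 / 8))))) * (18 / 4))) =10064 / 285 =35.31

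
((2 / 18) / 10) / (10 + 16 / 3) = 1 / 1380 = 0.00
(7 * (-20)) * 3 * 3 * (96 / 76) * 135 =-4082400 / 19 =-214863.16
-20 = -20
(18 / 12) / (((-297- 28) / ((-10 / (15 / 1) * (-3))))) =-3 / 325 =-0.01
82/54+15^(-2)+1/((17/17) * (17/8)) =22876/11475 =1.99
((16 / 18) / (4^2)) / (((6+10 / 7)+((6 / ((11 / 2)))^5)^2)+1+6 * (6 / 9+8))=181561972207 / 205289138804238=0.00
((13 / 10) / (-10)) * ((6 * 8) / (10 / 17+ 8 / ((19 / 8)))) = -8398 / 5325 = -1.58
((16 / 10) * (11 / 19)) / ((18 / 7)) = 0.36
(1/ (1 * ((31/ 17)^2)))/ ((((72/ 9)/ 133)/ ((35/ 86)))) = 1345295/ 661168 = 2.03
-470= -470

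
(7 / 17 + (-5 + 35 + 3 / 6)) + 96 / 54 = 10003 / 306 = 32.69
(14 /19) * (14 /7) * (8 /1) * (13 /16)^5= 2599051 /622592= 4.17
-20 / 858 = -10 / 429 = -0.02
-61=-61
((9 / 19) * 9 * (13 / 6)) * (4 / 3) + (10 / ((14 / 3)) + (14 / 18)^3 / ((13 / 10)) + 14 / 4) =46184009 / 2520882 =18.32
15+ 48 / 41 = 663 / 41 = 16.17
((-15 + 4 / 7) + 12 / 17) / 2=-1633 / 238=-6.86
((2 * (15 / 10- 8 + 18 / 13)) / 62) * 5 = -665 / 806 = -0.83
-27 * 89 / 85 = -2403 / 85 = -28.27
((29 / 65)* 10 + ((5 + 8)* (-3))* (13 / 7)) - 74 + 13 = -11736 / 91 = -128.97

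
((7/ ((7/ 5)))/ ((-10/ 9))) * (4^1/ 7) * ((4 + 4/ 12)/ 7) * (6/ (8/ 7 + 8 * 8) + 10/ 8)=-1989/ 931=-2.14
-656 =-656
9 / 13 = 0.69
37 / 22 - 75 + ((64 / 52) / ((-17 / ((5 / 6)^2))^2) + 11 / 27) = -488121989 / 6694974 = -72.91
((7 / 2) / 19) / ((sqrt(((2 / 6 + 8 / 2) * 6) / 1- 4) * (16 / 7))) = 49 * sqrt(22) / 13376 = 0.02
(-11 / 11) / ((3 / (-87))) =29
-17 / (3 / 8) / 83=-136 / 249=-0.55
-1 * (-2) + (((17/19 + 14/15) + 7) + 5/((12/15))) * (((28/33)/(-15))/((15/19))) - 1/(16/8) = 93479/222750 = 0.42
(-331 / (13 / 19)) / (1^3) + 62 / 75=-470869 / 975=-482.94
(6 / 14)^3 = 27 / 343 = 0.08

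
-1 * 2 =-2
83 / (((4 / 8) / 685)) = 113710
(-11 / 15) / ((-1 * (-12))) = -11 / 180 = -0.06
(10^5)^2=10000000000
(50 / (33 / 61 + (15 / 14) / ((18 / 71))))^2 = 110.01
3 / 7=0.43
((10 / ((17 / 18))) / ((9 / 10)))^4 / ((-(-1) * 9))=1600000000 / 751689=2128.54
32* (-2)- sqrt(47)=-64- sqrt(47)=-70.86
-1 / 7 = -0.14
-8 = -8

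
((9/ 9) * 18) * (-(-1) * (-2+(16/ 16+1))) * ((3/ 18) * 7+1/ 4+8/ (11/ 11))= 0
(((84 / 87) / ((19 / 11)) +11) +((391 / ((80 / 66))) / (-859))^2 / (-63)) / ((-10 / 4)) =-52624925067649 / 11384028068000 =-4.62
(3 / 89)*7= 21 / 89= 0.24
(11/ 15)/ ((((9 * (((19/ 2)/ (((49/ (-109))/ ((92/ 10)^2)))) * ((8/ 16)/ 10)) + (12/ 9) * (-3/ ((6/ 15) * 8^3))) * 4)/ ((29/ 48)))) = -1563100/ 11359031337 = -0.00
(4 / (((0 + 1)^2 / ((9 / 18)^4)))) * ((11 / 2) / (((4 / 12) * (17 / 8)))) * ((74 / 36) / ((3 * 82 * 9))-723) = -316942549 / 225828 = -1403.47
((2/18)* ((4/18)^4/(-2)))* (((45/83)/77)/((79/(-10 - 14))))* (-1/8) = -40/1104192243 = -0.00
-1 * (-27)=27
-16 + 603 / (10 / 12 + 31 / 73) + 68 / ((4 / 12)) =367702 / 551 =667.34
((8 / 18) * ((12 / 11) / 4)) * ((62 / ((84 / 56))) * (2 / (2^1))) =496 / 99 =5.01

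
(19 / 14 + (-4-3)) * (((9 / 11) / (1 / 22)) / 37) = -711 / 259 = -2.75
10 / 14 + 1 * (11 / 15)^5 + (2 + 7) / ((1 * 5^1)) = 14492357 / 5315625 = 2.73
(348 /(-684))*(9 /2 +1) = -319 /114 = -2.80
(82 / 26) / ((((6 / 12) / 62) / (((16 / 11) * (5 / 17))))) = 406720 / 2431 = 167.31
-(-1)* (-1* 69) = -69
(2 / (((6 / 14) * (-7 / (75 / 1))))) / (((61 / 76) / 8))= -30400 / 61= -498.36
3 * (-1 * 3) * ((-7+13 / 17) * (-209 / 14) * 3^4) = -8075133 / 119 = -67858.26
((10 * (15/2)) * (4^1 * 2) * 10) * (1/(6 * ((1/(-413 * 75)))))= -30975000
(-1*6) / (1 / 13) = -78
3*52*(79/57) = 4108/19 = 216.21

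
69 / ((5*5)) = 69 / 25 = 2.76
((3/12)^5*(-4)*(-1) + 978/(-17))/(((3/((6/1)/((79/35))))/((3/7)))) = -47535/2176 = -21.85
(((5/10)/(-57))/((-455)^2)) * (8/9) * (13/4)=-1/8169525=-0.00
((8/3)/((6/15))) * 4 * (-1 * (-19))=1520/3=506.67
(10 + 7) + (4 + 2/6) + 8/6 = 68/3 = 22.67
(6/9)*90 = 60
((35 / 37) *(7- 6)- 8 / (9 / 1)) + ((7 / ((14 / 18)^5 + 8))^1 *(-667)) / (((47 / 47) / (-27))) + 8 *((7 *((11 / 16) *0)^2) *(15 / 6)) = 2478826025752 / 162903267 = 15216.55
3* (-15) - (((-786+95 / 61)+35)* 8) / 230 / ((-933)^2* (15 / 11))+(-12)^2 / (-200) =-4187822202239 / 91597205025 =-45.72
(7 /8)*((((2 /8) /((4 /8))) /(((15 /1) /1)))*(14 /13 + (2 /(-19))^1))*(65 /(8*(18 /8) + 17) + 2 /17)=235 /4199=0.06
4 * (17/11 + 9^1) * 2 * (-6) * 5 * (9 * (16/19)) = -4008960/209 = -19181.63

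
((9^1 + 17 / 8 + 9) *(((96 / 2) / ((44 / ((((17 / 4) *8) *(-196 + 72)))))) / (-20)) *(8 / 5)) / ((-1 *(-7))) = 290904 / 275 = 1057.83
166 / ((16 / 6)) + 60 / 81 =6803 / 108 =62.99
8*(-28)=-224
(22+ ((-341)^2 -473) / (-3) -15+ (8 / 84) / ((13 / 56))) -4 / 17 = -25588811 / 663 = -38595.49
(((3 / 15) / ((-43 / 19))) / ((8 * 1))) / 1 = -19 / 1720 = -0.01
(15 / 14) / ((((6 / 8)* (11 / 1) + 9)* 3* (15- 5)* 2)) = 1 / 966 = 0.00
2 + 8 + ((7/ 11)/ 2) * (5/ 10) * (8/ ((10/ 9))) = 11.15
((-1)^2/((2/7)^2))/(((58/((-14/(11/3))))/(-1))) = 1029/1276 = 0.81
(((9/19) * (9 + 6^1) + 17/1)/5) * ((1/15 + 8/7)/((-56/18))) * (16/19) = -697992/442225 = -1.58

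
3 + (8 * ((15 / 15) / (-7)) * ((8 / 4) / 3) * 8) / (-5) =443 / 105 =4.22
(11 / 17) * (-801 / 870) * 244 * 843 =-302058702 / 2465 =-122539.03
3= 3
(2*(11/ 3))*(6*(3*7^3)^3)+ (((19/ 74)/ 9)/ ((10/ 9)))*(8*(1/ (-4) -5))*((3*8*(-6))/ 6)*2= 8868915756036/ 185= 47940085167.76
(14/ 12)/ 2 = 7/ 12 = 0.58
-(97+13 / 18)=-1759 / 18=-97.72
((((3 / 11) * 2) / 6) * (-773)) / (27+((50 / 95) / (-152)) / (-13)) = -14510756 / 5575339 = -2.60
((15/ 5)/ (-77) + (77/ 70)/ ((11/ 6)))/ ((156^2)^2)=0.00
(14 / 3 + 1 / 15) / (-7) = -0.68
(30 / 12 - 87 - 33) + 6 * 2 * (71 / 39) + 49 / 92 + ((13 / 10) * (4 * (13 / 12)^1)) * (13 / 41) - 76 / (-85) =-231179633 / 2500836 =-92.44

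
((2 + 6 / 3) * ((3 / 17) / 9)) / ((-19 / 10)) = -40 / 969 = -0.04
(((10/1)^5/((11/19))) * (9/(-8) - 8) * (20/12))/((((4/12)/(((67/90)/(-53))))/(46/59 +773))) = 26515547731250/309573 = 85652003.67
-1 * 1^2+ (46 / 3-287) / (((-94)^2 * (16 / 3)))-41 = -5938607 / 141376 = -42.01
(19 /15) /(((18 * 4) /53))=1007 /1080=0.93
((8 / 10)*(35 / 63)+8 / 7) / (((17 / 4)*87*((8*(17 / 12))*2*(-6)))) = -50 / 1584009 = -0.00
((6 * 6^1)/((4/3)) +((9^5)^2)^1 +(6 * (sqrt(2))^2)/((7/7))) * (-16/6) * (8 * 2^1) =-148769469440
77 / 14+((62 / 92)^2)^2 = 25549529 / 4477456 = 5.71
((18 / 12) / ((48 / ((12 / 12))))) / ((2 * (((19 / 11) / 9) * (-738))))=-11 / 99712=-0.00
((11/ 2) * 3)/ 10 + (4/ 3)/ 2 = 139/ 60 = 2.32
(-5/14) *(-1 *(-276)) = -690/7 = -98.57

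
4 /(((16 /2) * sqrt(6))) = sqrt(6) /12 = 0.20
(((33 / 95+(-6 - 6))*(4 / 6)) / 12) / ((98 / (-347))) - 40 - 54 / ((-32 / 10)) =-775813 / 37240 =-20.83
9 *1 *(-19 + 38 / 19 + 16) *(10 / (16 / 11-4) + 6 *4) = -2529 / 14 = -180.64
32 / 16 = 2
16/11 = 1.45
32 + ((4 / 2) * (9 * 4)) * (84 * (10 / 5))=12128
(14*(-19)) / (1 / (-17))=4522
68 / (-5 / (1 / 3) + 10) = -68 / 5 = -13.60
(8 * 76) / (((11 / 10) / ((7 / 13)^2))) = 297920 / 1859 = 160.26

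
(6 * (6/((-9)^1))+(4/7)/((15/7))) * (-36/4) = 33.60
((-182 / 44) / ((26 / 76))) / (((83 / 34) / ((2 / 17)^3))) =-2128 / 263857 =-0.01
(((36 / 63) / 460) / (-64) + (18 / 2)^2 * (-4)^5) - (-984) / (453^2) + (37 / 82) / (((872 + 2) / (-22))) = -9900238004760599 / 119360498880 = -82944.01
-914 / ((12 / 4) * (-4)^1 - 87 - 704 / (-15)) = 13710 / 781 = 17.55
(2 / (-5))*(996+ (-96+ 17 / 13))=-23434 / 65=-360.52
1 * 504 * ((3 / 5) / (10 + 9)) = 1512 / 95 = 15.92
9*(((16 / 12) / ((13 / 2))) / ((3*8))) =1 / 13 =0.08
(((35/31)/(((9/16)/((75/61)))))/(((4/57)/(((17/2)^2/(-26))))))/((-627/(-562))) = -87.59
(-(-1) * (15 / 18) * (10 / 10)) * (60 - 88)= -70 / 3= -23.33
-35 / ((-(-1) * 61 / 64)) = -2240 / 61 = -36.72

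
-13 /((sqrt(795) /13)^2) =-2197 /795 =-2.76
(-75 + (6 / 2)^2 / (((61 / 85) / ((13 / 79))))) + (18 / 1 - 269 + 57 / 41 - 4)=-64518642 / 197579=-326.55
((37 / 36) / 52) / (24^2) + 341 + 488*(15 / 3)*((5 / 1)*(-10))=-131181493211 / 1078272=-121659.00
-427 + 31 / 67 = -426.54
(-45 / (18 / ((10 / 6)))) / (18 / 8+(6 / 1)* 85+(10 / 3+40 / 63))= -1050 / 130087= -0.01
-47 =-47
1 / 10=0.10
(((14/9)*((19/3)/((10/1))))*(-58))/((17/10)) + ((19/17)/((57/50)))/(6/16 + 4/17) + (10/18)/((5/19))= -29.89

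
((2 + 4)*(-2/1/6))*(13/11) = -26/11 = -2.36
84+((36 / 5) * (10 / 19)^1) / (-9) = 1588 / 19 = 83.58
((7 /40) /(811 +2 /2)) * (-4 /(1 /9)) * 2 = -9 /580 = -0.02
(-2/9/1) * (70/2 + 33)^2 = -9248/9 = -1027.56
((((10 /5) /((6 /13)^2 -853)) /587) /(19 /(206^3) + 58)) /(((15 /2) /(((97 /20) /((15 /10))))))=-286609179376 /9651116479620908025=-0.00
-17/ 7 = -2.43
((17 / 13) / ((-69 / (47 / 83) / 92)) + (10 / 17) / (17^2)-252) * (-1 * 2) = 8046643180 / 15903381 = 505.97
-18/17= -1.06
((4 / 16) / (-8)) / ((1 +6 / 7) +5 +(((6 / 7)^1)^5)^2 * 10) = -282475249 / 81332316672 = -0.00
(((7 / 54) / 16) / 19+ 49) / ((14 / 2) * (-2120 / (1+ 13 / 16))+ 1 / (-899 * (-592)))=-0.01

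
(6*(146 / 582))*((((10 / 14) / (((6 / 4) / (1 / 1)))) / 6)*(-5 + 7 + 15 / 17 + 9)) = 147460 / 103887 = 1.42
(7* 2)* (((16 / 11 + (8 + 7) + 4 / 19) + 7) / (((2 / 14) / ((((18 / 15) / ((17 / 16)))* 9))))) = 418787712 / 17765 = 23573.75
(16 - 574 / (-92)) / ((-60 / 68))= -5797 / 230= -25.20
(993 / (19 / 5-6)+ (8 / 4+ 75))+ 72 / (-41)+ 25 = -158355 / 451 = -351.12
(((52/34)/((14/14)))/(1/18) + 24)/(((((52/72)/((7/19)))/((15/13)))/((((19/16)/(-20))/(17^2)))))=-41391/6642376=-0.01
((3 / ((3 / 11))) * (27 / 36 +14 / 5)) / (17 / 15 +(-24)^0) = 2343 / 128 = 18.30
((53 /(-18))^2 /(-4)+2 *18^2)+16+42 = 912167 /1296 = 703.83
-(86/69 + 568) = -39278/69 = -569.25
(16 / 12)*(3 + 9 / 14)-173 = -1177 / 7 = -168.14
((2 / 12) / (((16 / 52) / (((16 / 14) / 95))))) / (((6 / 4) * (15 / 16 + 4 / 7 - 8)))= -0.00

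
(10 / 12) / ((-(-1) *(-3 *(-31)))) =5 / 558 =0.01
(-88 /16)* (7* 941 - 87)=-35750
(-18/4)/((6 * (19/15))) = -45/76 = -0.59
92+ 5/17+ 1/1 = 1586/17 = 93.29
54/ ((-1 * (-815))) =0.07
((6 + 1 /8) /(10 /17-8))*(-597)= 23681 /48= 493.35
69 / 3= 23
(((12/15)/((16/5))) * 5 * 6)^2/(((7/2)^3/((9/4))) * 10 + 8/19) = 38475/130628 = 0.29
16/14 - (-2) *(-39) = -538/7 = -76.86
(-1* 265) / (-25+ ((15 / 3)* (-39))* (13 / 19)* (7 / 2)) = 2014 / 3739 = 0.54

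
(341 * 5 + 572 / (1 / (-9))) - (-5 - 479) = -2959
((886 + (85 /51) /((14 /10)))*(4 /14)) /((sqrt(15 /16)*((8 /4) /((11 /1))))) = 819764*sqrt(15) /2205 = 1439.88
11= 11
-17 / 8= -2.12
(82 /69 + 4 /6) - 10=-562 /69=-8.14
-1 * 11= -11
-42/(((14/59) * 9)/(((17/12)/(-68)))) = 59/144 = 0.41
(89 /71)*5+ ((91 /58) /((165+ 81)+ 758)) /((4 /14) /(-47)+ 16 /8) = 17001211109 /2712213632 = 6.27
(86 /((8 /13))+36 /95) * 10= 53249 /38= 1401.29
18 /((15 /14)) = 84 /5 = 16.80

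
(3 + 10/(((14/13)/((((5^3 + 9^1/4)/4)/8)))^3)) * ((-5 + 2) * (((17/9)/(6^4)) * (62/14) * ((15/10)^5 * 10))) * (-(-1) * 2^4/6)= -3839849305274095/1933540589568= -1985.92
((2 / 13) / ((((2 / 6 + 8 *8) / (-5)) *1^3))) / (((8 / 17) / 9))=-2295 / 10036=-0.23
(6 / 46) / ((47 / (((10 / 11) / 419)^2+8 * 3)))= 1529487732 / 22963554361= 0.07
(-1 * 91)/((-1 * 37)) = 91/37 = 2.46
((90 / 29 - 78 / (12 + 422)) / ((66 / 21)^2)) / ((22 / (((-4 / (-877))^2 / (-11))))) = -0.00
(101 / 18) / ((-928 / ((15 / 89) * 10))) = -2525 / 247776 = -0.01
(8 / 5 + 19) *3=309 / 5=61.80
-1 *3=-3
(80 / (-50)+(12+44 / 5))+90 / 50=21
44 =44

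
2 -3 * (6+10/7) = -142/7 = -20.29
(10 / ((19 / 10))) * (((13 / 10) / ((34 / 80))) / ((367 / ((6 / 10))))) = 3120 / 118541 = 0.03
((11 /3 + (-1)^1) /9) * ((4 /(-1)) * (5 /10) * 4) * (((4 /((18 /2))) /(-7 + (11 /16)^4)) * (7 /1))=117440512 /107918973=1.09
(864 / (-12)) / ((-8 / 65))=585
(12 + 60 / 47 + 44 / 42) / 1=14138 / 987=14.32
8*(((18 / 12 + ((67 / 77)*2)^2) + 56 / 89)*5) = 108865180 / 527681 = 206.31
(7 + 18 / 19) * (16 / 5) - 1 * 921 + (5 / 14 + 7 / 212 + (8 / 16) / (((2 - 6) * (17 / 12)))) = -2145649397 / 2396660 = -895.27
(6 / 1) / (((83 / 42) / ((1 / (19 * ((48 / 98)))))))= 1029 / 3154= 0.33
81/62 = 1.31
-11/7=-1.57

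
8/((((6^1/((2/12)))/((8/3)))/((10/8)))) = 20/27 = 0.74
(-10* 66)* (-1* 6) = 3960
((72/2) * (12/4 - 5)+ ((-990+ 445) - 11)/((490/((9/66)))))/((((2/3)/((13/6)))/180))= -22751469/539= -42210.52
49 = 49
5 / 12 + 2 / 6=3 / 4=0.75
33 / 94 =0.35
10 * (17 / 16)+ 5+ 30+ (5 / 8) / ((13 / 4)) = 4765 / 104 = 45.82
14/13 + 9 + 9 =248/13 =19.08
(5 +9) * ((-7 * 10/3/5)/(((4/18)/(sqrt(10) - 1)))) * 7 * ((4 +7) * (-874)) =-19785612 +19785612 * sqrt(10) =42781986.82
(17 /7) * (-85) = -1445 /7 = -206.43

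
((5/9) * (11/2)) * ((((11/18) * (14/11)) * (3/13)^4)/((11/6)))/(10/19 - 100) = -19/514098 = -0.00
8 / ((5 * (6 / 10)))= 8 / 3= 2.67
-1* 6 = -6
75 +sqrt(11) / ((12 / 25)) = 25* sqrt(11) / 12 +75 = 81.91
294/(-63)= -14/3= -4.67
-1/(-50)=1/50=0.02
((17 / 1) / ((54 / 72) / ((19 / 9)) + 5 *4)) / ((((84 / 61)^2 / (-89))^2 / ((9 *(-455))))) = -10418926123295 / 1382976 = -7533699.88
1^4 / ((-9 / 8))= -8 / 9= -0.89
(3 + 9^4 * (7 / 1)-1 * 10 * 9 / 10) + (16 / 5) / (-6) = 688807 / 15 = 45920.47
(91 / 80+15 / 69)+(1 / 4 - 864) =-1586807 / 1840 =-862.40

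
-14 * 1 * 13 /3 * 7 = -1274 /3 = -424.67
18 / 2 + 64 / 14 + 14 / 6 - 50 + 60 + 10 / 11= 26.81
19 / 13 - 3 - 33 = -449 / 13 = -34.54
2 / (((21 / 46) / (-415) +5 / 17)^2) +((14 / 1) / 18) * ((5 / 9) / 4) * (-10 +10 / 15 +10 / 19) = 1865604673649735 / 83500094644866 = 22.34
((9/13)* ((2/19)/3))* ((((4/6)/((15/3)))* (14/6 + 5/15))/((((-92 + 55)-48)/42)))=-448/104975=-0.00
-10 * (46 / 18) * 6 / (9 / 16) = -7360 / 27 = -272.59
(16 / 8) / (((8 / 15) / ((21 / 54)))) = 35 / 24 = 1.46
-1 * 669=-669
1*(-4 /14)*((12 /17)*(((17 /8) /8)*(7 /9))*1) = -1 /24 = -0.04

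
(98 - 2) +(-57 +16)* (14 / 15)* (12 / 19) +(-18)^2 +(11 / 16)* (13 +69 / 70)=8627907 / 21280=405.45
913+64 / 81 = 74017 / 81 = 913.79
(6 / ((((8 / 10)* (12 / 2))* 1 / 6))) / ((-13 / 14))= -105 / 13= -8.08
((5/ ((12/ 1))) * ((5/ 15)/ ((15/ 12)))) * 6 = 2/ 3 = 0.67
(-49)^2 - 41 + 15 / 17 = 40135 / 17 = 2360.88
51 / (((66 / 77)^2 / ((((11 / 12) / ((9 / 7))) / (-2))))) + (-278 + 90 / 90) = -782125 / 2592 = -301.75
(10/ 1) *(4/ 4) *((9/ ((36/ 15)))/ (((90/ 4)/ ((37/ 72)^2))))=6845/ 15552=0.44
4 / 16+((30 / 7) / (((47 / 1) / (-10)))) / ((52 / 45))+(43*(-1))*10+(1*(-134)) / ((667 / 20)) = -4958746661 / 11411036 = -434.56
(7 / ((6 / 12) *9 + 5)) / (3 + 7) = 7 / 95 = 0.07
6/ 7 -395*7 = -19349/ 7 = -2764.14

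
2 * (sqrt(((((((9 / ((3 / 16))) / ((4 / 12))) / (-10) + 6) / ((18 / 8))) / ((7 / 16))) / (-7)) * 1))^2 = 256 / 105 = 2.44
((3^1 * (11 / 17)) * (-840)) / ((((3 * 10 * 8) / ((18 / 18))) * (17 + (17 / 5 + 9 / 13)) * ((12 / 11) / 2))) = -55055 / 93228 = -0.59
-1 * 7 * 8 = -56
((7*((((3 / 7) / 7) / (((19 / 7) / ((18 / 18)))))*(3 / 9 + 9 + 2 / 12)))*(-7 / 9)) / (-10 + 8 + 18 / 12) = 7 / 3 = 2.33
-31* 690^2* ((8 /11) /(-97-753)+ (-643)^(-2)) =973581670044 /77314963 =12592.41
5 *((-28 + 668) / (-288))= -100 / 9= -11.11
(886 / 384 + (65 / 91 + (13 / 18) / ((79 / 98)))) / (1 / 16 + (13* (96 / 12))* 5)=1247833 / 165654468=0.01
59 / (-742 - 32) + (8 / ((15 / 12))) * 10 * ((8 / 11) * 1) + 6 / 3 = 412667 / 8514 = 48.47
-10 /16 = -5 /8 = -0.62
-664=-664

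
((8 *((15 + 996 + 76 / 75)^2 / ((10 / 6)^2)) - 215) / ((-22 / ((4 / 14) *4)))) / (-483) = 5585980004 / 17609375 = 317.22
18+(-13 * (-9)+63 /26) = 3573 /26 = 137.42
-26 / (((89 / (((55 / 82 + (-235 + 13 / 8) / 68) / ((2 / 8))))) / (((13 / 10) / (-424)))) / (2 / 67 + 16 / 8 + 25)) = -18849255633 / 70489338560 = -0.27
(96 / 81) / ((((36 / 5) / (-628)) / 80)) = -2009600 / 243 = -8269.96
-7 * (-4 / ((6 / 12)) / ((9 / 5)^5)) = 175000 / 59049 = 2.96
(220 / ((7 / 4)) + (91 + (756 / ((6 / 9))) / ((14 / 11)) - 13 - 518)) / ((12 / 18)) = 12111 / 14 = 865.07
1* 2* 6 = 12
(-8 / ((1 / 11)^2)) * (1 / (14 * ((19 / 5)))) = -2420 / 133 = -18.20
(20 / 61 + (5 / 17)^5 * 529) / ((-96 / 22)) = -473871805 / 1385780432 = -0.34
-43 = -43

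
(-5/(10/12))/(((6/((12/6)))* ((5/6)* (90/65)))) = -26/15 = -1.73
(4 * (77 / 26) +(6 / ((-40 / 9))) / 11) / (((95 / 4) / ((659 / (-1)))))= -22095611 / 67925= -325.29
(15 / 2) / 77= 15 / 154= 0.10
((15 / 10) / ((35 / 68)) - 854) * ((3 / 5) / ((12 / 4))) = -29788 / 175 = -170.22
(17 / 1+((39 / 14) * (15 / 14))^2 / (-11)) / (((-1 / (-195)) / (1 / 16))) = 1334105565 / 6761216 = 197.32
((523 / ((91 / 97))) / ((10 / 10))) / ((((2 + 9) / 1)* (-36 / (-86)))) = 2181433 / 18018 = 121.07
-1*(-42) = 42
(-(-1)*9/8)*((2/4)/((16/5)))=45/256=0.18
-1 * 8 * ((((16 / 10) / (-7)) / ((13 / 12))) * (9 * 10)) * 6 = 82944 / 91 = 911.47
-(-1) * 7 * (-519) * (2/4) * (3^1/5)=-10899/10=-1089.90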